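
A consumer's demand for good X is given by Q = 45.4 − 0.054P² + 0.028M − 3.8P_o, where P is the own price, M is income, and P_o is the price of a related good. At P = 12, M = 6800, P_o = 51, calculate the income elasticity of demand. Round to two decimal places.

5.56

At the given point, Q = 45.4 − 0.054(12)² + 0.028(6800) − 3.8(51) = 45.4 − 7.776 + 190.4 − 193.8 = 34.224.
∂Q/∂M = +0.028, so E_I = 0.028·(6800/34.224) ≈ 5.56.
E_I > 1: normal good (luxury).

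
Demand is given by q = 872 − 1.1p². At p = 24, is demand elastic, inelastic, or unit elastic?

At p = 24, q = 238.4.
dq/dp = −2·1.1·p = −52.8.
Point elasticity E = (dq/dp)·(p/q) = -52.8 × 24/238.4 ≈ -5.315.
|E| ≈ 5.315 > 1, so demand is elastic.

elastic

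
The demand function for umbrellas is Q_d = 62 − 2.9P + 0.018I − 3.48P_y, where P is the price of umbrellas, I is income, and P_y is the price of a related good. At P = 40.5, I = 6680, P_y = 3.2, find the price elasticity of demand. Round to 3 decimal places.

-2.189

Substituting, Q_d = 62 − 2.9(40.5) + 0.018(6680) − 3.48(3.2) = 62 − 117.45 + 120.24 − 11.136 = 53.654.
∂Q_d/∂P = −2.9, so E_p = (−2.9)·(40.5/53.654) ≈ -2.189.
|E_p| > 1: demand is elastic.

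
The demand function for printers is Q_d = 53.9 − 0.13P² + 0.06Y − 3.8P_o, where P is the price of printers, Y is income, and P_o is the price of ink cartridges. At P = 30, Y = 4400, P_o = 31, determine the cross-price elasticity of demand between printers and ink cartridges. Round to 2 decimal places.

-1.42

First evaluate Q_d: 53.9 − 0.13(30)² + 0.06(4400) − 3.8(31) = 53.9 − 117 + 264 − 117.8 = 83.1.
∂Q_d/∂P_o = −3.8, so E_xy = -3.8·(31/83.1) ≈ -1.42.
E_xy < 0: the goods are complements.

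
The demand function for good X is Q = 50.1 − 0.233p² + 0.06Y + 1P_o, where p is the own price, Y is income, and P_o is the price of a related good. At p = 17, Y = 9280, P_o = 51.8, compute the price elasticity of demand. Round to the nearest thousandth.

Q = 50.1 − 0.233(17)² + 0.06(9280) + 1(51.8) = 50.1 − 67.337 + 556.8 + 51.8 = 591.363.
∂Q/∂p = −2·0.233·p = -7.922, so E_p = -7.922·(17/591.363) ≈ -0.228.
|E_p| < 1: demand is inelastic.

-0.228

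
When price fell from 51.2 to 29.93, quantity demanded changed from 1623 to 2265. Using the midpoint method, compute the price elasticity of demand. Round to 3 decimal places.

-0.630

%Δq = (2265 − 1623)/[(1623 + 2265)/2] = 642/1944 ≈ 0.3302.
%ΔP = (29.93 − 51.2)/[(51.2 + 29.93)/2] = -21.27/40.565 ≈ -0.5243.
Arc elasticity E = %Δq/%ΔP ≈ 0.3302/-0.5243 ≈ -0.630.
|E| < 1: demand is inelastic over this range.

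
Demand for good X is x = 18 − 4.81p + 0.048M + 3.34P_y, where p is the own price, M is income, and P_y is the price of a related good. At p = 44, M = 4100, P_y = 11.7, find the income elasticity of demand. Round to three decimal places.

Substituting, x = 18 − 4.81(44) + 0.048(4100) + 3.34(11.7) = 18 − 211.64 + 196.8 + 39.078 = 42.238.
∂x/∂M = +0.048, so E_I = 0.048·(4100/42.238) ≈ 4.659.
E_I > 1: normal good (luxury).

4.659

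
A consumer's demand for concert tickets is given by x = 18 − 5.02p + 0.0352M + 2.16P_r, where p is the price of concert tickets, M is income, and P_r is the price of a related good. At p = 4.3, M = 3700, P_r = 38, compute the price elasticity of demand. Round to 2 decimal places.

Evaluating quantity at (p, M, P_r) gives x = 18 − 5.02(4.3) + 0.0352(3700) + 2.16(38) = 18 − 21.586 + 130.24 + 82.08 = 208.734.
∂x/∂p = −5.02, so E_p = (−5.02)·(4.3/208.734) ≈ -0.10.
|E_p| < 1: demand is inelastic.

-0.10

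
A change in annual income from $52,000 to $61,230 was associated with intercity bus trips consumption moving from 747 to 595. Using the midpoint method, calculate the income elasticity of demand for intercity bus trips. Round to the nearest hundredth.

%ΔQ = (595 − 747)/[(747+595)/2] = -152/671 ≈ -0.2265.
%ΔM = (61,230 − 52,000)/[(52,000+61,230)/2] = 9230/56615 ≈ 0.1630.
E_I = %ΔQ/%ΔM ≈ -1.39.
E_I < 0: inferior good.

-1.39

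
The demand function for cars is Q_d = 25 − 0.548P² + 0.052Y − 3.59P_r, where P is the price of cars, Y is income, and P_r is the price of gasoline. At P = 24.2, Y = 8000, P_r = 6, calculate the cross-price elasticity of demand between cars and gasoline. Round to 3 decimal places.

-0.219

Evaluating quantity at (P, Y, P_r) gives Q_d = 25 − 0.548(24.2)² + 0.052(8000) − 3.59(6) = 25 − 320.9307 + 416 − 21.54 = 98.5293.
∂Q_d/∂P_r = −3.59, so E_xy = -3.59·(6/98.5293) ≈ -0.219.
E_xy < 0: the goods are complements.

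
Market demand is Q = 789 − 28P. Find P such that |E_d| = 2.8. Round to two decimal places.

Set −bP/(a − bP) = −2.8 ⇒ bP = 2.8(a − bP) ⇒ bP(1+2.8) = 2.8·a.
P = 2.8·789/(28·3.8) ≈ 20.76.

20.76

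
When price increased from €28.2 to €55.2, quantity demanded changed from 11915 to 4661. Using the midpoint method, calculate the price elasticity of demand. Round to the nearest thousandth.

-1.352

%ΔQ = (4661 − 11915)/[(11915 + 4661)/2] = -7254/8288 ≈ -0.8752.
%ΔP = (55.2 − 28.2)/[(28.2 + 55.2)/2] = 27/41.7 ≈ 0.6475.
Arc elasticity E = %ΔQ/%ΔP ≈ -0.8752/0.6475 ≈ -1.352.
|E| > 1: demand is elastic over this range.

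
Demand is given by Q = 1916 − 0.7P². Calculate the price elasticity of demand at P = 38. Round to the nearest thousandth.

-2.233

At P = 38, Q = 905.2.
dQ/dP = −2·0.7·P = −53.2.
Point elasticity E = (dQ/dP)·(P/Q) = -53.2 × 38/905.2 ≈ -2.233.
|E| > 1, so demand is elastic at this price.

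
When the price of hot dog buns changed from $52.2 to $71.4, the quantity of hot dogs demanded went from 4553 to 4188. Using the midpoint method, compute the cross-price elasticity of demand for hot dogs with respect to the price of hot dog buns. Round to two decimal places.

%ΔQ_x = (4188 − 4553)/[(4553+4188)/2] = -365/4370.5 ≈ -0.0835.
%ΔP_y = (71.4 − 52.2)/[(52.2+71.4)/2] ≈ 0.3107.
E_xy = -0.0835/0.3107 ≈ -0.27.
E_xy < 0, so hot dogs and hot dog buns are complements.

-0.27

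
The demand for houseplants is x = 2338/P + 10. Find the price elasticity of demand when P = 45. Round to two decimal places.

At P = 45, x = 61.9556.
dx/dP = −2338/P² = −1.1546.
Point elasticity E = (dx/dP)·(P/x) = -1.1546 × 45/61.9556 ≈ -0.84.
|E| < 1, so demand is inelastic at this price.

-0.84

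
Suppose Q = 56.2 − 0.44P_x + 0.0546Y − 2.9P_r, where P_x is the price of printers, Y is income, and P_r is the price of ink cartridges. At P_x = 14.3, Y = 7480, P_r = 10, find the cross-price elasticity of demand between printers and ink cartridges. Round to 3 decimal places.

-0.068

At the given point, Q = 56.2 − 0.44(14.3) + 0.0546(7480) − 2.9(10) = 56.2 − 6.292 + 408.408 − 29 = 429.316.
∂Q/∂P_r = −2.9, so E_xy = -2.9·(10/429.316) ≈ -0.068.
E_xy < 0: the goods are complements.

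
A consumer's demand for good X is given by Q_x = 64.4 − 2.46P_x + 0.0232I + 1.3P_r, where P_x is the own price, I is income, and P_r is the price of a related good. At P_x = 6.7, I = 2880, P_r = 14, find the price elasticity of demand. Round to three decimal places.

Evaluating quantity at (P_x, I, P_r) gives Q_x = 64.4 − 2.46(6.7) + 0.0232(2880) + 1.3(14) = 64.4 − 16.482 + 66.816 + 18.2 = 132.934.
∂Q_x/∂P_x = −2.46, so E_p = (−2.46)·(6.7/132.934) ≈ -0.124.
|E_p| < 1: demand is inelastic.

-0.124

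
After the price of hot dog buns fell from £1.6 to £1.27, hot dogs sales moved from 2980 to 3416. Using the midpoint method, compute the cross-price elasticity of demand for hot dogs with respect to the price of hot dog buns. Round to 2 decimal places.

%ΔQ_x = (3416 − 2980)/[(2980+3416)/2] = 436/3198 ≈ 0.1363.
%ΔP_y = (1.27 − 1.6)/[(1.6+1.27)/2] ≈ -0.2300.
E_xy = 0.1363/-0.2300 ≈ -0.59.
E_xy < 0, so hot dogs and hot dog buns are complements.

-0.59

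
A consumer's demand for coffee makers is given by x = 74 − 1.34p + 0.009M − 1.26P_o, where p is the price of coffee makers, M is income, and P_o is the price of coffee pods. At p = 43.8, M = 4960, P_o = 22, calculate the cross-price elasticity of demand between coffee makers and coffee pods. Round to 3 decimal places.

At the given point, x = 74 − 1.34(43.8) + 0.009(4960) − 1.26(22) = 74 − 58.692 + 44.64 − 27.72 = 32.228.
∂x/∂P_o = −1.26, so E_xy = -1.26·(22/32.228) ≈ -0.860.
E_xy < 0: the goods are complements.

-0.860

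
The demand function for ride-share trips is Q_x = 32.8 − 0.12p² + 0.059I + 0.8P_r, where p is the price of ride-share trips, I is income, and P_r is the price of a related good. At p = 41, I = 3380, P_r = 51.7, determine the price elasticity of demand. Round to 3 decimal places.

-5.614

Substituting, Q_x = 32.8 − 0.12(41)² + 0.059(3380) + 0.8(51.7) = 32.8 − 201.72 + 199.42 + 41.36 = 71.86.
∂Q_x/∂p = −2·0.12·p = -9.84, so E_p = -9.84·(41/71.86) ≈ -5.614.
|E_p| > 1: demand is elastic.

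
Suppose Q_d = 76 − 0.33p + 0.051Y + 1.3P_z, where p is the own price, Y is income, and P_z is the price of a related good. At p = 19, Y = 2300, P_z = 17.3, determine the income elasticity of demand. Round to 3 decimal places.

0.560

Evaluating quantity at (p, Y, P_z) gives Q_d = 76 − 0.33(19) + 0.051(2300) + 1.3(17.3) = 76 − 6.27 + 117.3 + 22.49 = 209.52.
∂Q_d/∂Y = +0.051, so E_I = 0.051·(2300/209.52) ≈ 0.560.
E_I ∈ (0,1): normal good (necessity).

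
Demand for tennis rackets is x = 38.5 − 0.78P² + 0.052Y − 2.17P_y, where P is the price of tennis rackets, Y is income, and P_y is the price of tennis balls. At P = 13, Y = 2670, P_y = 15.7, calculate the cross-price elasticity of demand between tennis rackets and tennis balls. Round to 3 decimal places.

Evaluating quantity at (P, Y, P_y) gives x = 38.5 − 0.78(13)² + 0.052(2670) − 2.17(15.7) = 38.5 − 131.82 + 138.84 − 34.069 = 11.451.
∂x/∂P_y = −2.17, so E_xy = -2.17·(15.7/11.451) ≈ -2.975.
E_xy < 0: the goods are complements.

-2.975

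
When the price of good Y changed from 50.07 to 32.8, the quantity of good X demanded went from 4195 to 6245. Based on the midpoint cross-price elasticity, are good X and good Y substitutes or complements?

%ΔQ_x = (6245 − 4195)/[(4195+6245)/2] = 2050/5220 ≈ 0.3927.
%ΔP_y = (32.8 − 50.07)/[(50.07+32.8)/2] ≈ -0.4168.
E_xy = 0.3927/-0.4168 ≈ -0.942.
E_xy < 0, so the goods are complements.

complements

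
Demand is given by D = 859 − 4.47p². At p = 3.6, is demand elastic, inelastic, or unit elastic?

At p = 3.6, D = 801.0688.
dD/dp = −2·4.47·p = −32.184.
Point elasticity E = (dD/dp)·(p/D) = -32.184 × 3.6/801.0688 ≈ -0.145.
|E| ≈ 0.145 < 1, so demand is inelastic.

inelastic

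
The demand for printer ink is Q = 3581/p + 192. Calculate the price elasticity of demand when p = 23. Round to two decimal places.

-0.45

At p = 23, Q = 347.6957.
dQ/dp = −3581/p² = −6.7694.
Point elasticity E = (dQ/dp)·(p/Q) = -6.7694 × 23/347.6957 ≈ -0.45.
|E| < 1, so demand is inelastic at this price.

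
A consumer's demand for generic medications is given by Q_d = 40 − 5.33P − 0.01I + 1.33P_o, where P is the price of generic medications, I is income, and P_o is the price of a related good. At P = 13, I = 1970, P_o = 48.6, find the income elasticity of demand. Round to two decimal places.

-1.26

Q_d = 40 − 5.33(13) − 0.01(1970) + 1.33(48.6) = 40 − 69.29 − 19.7 + 64.638 = 15.648.
∂Q_d/∂I = −0.01, so E_I = -0.01·(1970/15.648) ≈ -1.26.
E_I < 0: inferior good.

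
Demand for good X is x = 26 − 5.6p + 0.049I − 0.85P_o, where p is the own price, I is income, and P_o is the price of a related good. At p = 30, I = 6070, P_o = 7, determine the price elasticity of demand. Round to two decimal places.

Substituting, x = 26 − 5.6(30) + 0.049(6070) − 0.85(7) = 26 − 168 + 297.43 − 5.95 = 149.48.
∂x/∂p = −5.6, so E_p = (−5.6)·(30/149.48) ≈ -1.12.
|E_p| > 1: demand is elastic.

-1.12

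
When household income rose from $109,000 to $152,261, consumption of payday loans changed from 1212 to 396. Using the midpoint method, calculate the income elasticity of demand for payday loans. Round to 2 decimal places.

%ΔQ = (396 − 1212)/[(1212+396)/2] = -816/804 ≈ -1.0149.
%ΔI = (152,261 − 109,000)/[(109,000+152,261)/2] = 43261/130630.5 ≈ 0.3312.
E_I = %ΔQ/%ΔI ≈ -3.06.
E_I < 0: inferior good.

-3.06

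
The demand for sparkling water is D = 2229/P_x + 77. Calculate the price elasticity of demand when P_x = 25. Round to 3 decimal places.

-0.537

At P_x = 25, D = 166.16.
dD/dP_x = −2229/P_x² = −3.5664.
Point elasticity E = (dD/dP_x)·(P_x/D) = -3.5664 × 25/166.16 ≈ -0.537.
|E| < 1, so demand is inelastic at this price.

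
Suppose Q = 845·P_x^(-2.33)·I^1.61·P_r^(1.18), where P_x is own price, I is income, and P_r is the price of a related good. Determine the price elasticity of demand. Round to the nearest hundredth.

For a Cobb–Douglas (constant-elasticity) form Q = A·P_x^α·…, the elasticity with respect to P_x equals the exponent α at every point.
Here the exponent on P_x is -2.33, so the price elasticity of demand is -2.33.

-2.33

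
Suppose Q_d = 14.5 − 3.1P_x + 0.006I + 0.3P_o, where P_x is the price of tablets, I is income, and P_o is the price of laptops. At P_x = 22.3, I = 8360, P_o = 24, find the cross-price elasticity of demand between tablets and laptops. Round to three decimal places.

First evaluate Q_d: 14.5 − 3.1(22.3) + 0.006(8360) + 0.3(24) = 14.5 − 69.13 + 50.16 + 7.2 = 2.73.
∂Q_d/∂P_o = +0.3, so E_xy = 0.3·(24/2.73) ≈ 2.637.
E_xy > 0: the goods are substitutes.

2.637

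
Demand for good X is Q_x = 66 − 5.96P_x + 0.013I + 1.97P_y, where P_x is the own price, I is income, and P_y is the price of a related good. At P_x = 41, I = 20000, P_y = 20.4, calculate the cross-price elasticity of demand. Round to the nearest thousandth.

At the given point, Q_x = 66 − 5.96(41) + 0.013(20000) + 1.97(20.4) = 66 − 244.36 + 260 + 40.188 = 121.828.
∂Q_x/∂P_y = +1.97, so E_xy = 1.97·(20.4/121.828) ≈ 0.330.
E_xy > 0: the goods are substitutes.

0.330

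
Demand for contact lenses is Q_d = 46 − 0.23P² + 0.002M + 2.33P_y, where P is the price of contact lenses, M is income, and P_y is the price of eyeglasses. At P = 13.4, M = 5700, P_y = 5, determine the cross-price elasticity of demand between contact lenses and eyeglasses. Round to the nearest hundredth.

0.42

At the given point, Q_d = 46 − 0.23(13.4)² + 0.002(5700) + 2.33(5) = 46 − 41.2988 + 11.4 + 11.65 = 27.7512.
∂Q_d/∂P_y = +2.33, so E_xy = 2.33·(5/27.7512) ≈ 0.42.
E_xy > 0: the goods are substitutes.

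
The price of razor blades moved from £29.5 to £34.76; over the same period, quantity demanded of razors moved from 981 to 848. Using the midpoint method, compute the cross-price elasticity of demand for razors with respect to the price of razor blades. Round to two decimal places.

%ΔQ_x = (848 − 981)/[(981+848)/2] = -133/914.5 ≈ -0.1454.
%ΔP_y = (34.76 − 29.5)/[(29.5+34.76)/2] ≈ 0.1637.
E_xy = -0.1454/0.1637 ≈ -0.89.
E_xy < 0, so razors and razor blades are complements.

-0.89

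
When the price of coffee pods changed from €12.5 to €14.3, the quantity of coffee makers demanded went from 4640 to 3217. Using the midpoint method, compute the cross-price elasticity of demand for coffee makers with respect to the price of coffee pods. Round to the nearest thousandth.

-2.697

%ΔQ_x = (3217 − 4640)/[(4640+3217)/2] = -1423/3928.5 ≈ -0.3622.
%ΔP_y = (14.3 − 12.5)/[(12.5+14.3)/2] ≈ 0.1343.
E_xy = -0.3622/0.1343 ≈ -2.697.
E_xy < 0, so coffee makers and coffee pods are complements.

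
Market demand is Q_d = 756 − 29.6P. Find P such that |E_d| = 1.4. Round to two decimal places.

14.90

Set −bP/(a − bP) = −1.4 ⇒ bP = 1.4(a − bP) ⇒ bP(1+1.4) = 1.4·a.
P = 1.4·756/(29.6·2.4) ≈ 14.90.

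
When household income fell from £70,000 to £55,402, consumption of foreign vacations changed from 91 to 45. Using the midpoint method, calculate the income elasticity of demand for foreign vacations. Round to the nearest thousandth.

2.906

%ΔQ = (45 − 91)/[(91+45)/2] = -46/68 ≈ -0.6765.
%ΔM = (55,402 − 70,000)/[(70,000+55,402)/2] = -14598/62701 ≈ -0.2328.
E_I = %ΔQ/%ΔM ≈ 2.906.
E_I > 1: normal good (luxury).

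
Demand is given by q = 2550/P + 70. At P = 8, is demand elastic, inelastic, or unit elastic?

inelastic

At P = 8, q = 388.75.
dq/dP = −2550/P² = −39.8438.
Point elasticity E = (dq/dP)·(P/q) = -39.8438 × 8/388.75 ≈ -0.820.
|E| ≈ 0.820 < 1, so demand is inelastic.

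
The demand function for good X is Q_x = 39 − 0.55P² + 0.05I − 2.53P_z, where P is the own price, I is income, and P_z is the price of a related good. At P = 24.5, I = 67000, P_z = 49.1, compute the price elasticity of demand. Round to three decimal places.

-0.225

Q_x = 39 − 0.55(24.5)² + 0.05(67000) − 2.53(49.1) = 39 − 330.1375 + 3350 − 124.223 = 2934.6395.
∂Q_x/∂P = −2·0.55·P = -26.95, so E_p = -26.95·(24.5/2934.6395) ≈ -0.225.
|E_p| < 1: demand is inelastic.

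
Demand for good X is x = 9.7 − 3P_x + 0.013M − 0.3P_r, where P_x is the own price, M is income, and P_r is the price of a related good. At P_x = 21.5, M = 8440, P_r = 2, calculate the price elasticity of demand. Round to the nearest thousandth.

x = 9.7 − 3(21.5) + 0.013(8440) − 0.3(2) = 9.7 − 64.5 + 109.72 − 0.6 = 54.32.
∂x/∂P_x = −3, so E_p = (−3)·(21.5/54.32) ≈ -1.187.
|E_p| > 1: demand is elastic.

-1.187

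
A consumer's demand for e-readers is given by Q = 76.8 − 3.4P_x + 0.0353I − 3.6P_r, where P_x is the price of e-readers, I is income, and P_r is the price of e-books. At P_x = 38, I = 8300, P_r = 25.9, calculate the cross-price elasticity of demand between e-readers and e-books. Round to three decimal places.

Evaluating quantity at (P_x, I, P_r) gives Q = 76.8 − 3.4(38) + 0.0353(8300) − 3.6(25.9) = 76.8 − 129.2 + 292.99 − 93.24 = 147.35.
∂Q/∂P_r = −3.6, so E_xy = -3.6·(25.9/147.35) ≈ -0.633.
E_xy < 0: the goods are complements.

-0.633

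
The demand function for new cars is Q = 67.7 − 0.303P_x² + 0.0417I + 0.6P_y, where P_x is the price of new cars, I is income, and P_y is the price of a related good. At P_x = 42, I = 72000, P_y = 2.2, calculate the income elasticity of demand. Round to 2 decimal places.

1.18

Substituting, Q = 67.7 − 0.303(42)² + 0.0417(72000) + 0.6(2.2) = 67.7 − 534.492 + 3002.4 + 1.32 = 2536.928.
∂Q/∂I = +0.0417, so E_I = 0.0417·(72000/2536.928) ≈ 1.18.
E_I > 1: normal good (luxury).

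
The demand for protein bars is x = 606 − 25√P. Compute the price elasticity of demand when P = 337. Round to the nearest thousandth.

-1.560

At P = 337, x = 147.061.
dx/dP = −25/(2√P) = −25/(2·18.3576).
Point elasticity E = (dx/dP)·(P/x) = -0.6809 × 337/147.061 ≈ -1.560.
|E| > 1, so demand is elastic at this price.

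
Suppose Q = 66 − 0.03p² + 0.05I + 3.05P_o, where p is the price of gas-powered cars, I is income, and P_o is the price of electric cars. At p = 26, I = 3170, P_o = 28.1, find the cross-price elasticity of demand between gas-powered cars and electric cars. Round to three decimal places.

0.296

Substituting, Q = 66 − 0.03(26)² + 0.05(3170) + 3.05(28.1) = 66 − 20.28 + 158.5 + 85.705 = 289.925.
∂Q/∂P_o = +3.05, so E_xy = 3.05·(28.1/289.925) ≈ 0.296.
E_xy > 0: the goods are substitutes.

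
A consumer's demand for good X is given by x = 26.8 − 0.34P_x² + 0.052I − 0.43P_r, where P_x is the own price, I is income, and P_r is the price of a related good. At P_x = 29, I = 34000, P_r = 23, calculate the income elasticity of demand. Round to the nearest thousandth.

1.179

At the given point, x = 26.8 − 0.34(29)² + 0.052(34000) − 0.43(23) = 26.8 − 285.94 + 1768 − 9.89 = 1498.97.
∂x/∂I = +0.052, so E_I = 0.052·(34000/1498.97) ≈ 1.179.
E_I > 1: normal good (luxury).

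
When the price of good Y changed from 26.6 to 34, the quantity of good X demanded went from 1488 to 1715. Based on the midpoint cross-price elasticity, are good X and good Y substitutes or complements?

substitutes

%ΔQ_x = (1715 − 1488)/[(1488+1715)/2] = 227/1601.5 ≈ 0.1417.
%ΔP_y = (34 − 26.6)/[(26.6+34)/2] ≈ 0.2442.
E_xy = 0.1417/0.2442 ≈ 0.580.
E_xy > 0, so the goods are substitutes.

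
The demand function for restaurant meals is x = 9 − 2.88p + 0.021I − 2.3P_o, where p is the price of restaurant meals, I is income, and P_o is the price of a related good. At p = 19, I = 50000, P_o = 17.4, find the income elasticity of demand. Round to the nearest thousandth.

First evaluate x: 9 − 2.88(19) + 0.021(50000) − 2.3(17.4) = 9 − 54.72 + 1050 − 40.02 = 964.26.
∂x/∂I = +0.021, so E_I = 0.021·(50000/964.26) ≈ 1.089.
E_I > 1: normal good (luxury).

1.089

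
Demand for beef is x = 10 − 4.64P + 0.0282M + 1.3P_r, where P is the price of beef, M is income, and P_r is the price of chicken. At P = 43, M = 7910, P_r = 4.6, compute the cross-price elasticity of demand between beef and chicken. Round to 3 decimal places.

x = 10 − 4.64(43) + 0.0282(7910) + 1.3(4.6) = 10 − 199.52 + 223.062 + 5.98 = 39.522.
∂x/∂P_r = +1.3, so E_xy = 1.3·(4.6/39.522) ≈ 0.151.
E_xy > 0: the goods are substitutes.

0.151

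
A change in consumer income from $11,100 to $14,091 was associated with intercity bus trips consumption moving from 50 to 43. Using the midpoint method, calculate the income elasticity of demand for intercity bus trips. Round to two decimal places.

%ΔQ = (43 − 50)/[(50+43)/2] = -7/46.5 ≈ -0.1505.
%ΔI = (14,091 − 11,100)/[(11,100+14,091)/2] = 2991/12595.5 ≈ 0.2375.
E_I = %ΔQ/%ΔI ≈ -0.63.
E_I < 0: inferior good.

-0.63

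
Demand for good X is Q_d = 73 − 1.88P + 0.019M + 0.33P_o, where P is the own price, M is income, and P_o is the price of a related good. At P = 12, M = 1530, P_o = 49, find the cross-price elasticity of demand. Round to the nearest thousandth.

Q_d = 73 − 1.88(12) + 0.019(1530) + 0.33(49) = 73 − 22.56 + 29.07 + 16.17 = 95.68.
∂Q_d/∂P_o = +0.33, so E_xy = 0.33·(49/95.68) ≈ 0.169.
E_xy > 0: the goods are substitutes.

0.169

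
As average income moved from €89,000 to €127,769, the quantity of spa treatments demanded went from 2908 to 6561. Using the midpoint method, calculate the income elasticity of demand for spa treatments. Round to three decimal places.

2.157

%ΔQ = (6561 − 2908)/[(2908+6561)/2] = 3653/4734.5 ≈ 0.7716.
%ΔI = (127,769 − 89,000)/[(89,000+127,769)/2] = 38769/108384.5 ≈ 0.3577.
E_I = %ΔQ/%ΔI ≈ 2.157.
E_I > 1: normal good (luxury).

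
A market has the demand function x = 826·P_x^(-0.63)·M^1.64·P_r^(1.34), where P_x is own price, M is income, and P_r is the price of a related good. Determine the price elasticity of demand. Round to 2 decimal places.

For a Cobb–Douglas (constant-elasticity) form x = A·P_x^α·…, the elasticity with respect to P_x equals the exponent α at every point.
Here the exponent on P_x is -0.63, so the price elasticity of demand is -0.63.

-0.63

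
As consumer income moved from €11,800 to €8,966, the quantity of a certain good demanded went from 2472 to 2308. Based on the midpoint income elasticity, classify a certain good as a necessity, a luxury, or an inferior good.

necessity

%ΔQ = (2308 − 2472)/[(2472+2308)/2] = -164/2390 ≈ -0.0686.
%ΔY = (8,966 − 11,800)/[(11,800+8,966)/2] = -2834/10383 ≈ -0.2729.
E_I = %ΔQ/%ΔY ≈ 0.251.
E_I ∈ (0,1): normal good (necessity).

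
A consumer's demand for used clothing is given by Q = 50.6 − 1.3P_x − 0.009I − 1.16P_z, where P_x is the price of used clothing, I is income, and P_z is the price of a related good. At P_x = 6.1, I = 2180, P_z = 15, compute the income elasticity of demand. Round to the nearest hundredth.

-3.47

At the given point, Q = 50.6 − 1.3(6.1) − 0.009(2180) − 1.16(15) = 50.6 − 7.93 − 19.62 − 17.4 = 5.65.
∂Q/∂I = −0.009, so E_I = -0.009·(2180/5.65) ≈ -3.47.
E_I < 0: inferior good.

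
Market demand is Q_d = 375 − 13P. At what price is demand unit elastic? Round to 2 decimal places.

14.42

For linear demand Q_d = a − bP, E = −bP/(a − bP). |E| = 1 ⇒ bP = a − bP ⇒ P = a/(2b).
P = 375/(2·13) ≈ 14.42.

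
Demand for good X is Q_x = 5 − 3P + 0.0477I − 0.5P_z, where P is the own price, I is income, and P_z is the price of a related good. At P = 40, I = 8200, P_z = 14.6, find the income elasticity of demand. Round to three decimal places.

1.455

First evaluate Q_x: 5 − 3(40) + 0.0477(8200) − 0.5(14.6) = 5 − 120 + 391.14 − 7.3 = 268.84.
∂Q_x/∂I = +0.0477, so E_I = 0.0477·(8200/268.84) ≈ 1.455.
E_I > 1: normal good (luxury).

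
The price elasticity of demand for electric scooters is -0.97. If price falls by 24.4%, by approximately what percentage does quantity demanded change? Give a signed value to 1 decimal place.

%ΔQ ≈ E × %ΔP = (-0.97) × (-24.4%) ≈ 23.7%.

23.7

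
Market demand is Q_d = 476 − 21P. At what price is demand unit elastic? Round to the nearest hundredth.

11.33

For linear demand Q_d = a − bP, E = −bP/(a − bP). |E| = 1 ⇒ bP = a − bP ⇒ P = a/(2b).
P = 476/(2·21) ≈ 11.33.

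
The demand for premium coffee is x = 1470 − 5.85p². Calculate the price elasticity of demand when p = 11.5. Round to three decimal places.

-2.222

At p = 11.5, x = 696.3375.
dx/dp = −2·5.85·p = −134.55.
Point elasticity E = (dx/dp)·(p/x) = -134.55 × 11.5/696.3375 ≈ -2.222.
|E| > 1, so demand is elastic at this price.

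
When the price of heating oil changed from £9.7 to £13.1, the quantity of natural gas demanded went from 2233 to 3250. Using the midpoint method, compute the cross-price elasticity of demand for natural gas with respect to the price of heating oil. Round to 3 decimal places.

1.244

%ΔQ_x = (3250 − 2233)/[(2233+3250)/2] = 1017/2741.5 ≈ 0.3710.
%ΔP_y = (13.1 − 9.7)/[(9.7+13.1)/2] ≈ 0.2982.
E_xy = 0.3710/0.2982 ≈ 1.244.
E_xy > 0, so natural gas and heating oil are substitutes.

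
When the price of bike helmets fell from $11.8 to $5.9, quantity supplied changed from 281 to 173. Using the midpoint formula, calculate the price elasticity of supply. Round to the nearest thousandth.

0.714

%ΔQ = (173 − 281)/[(281 + 173)/2] = -108/227 ≈ -0.4758.
%ΔP = (5.9 − 11.8)/[(11.8 + 5.9)/2] = -5.9/8.85 ≈ -0.6667.
Arc elasticity E = %ΔQ/%ΔP ≈ -0.4758/-0.6667 ≈ 0.714.
|E| < 1: supply is inelastic over this range.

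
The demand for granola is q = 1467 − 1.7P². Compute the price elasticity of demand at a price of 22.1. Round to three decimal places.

-2.608

At P = 22.1, q = 636.703.
dq/dP = −2·1.7·P = −75.14.
Point elasticity E = (dq/dP)·(P/q) = -75.14 × 22.1/636.703 ≈ -2.608.
|E| > 1, so demand is elastic at this price.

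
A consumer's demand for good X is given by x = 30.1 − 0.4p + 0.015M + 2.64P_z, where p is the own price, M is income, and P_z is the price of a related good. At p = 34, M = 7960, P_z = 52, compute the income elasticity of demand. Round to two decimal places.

At the given point, x = 30.1 − 0.4(34) + 0.015(7960) + 2.64(52) = 30.1 − 13.6 + 119.4 + 137.28 = 273.18.
∂x/∂M = +0.015, so E_I = 0.015·(7960/273.18) ≈ 0.44.
E_I ∈ (0,1): normal good (necessity).

0.44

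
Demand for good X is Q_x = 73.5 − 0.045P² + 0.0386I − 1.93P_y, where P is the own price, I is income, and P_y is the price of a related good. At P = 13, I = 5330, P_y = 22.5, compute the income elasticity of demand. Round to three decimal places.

Substituting, Q_x = 73.5 − 0.045(13)² + 0.0386(5330) − 1.93(22.5) = 73.5 − 7.605 + 205.738 − 43.425 = 228.208.
∂Q_x/∂I = +0.0386, so E_I = 0.0386·(5330/228.208) ≈ 0.902.
E_I ∈ (0,1): normal good (necessity).

0.902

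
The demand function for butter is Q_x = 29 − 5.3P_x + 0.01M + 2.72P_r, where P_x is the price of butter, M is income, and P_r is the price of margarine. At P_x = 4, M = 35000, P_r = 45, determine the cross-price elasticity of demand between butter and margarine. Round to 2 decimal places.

Q_x = 29 − 5.3(4) + 0.01(35000) + 2.72(45) = 29 − 21.2 + 350 + 122.4 = 480.2.
∂Q_x/∂P_r = +2.72, so E_xy = 2.72·(45/480.2) ≈ 0.25.
E_xy > 0: the goods are substitutes.

0.25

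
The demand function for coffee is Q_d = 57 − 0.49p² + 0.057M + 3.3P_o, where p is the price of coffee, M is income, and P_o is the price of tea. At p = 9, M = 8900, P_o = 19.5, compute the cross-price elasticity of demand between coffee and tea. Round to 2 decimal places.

Substituting, Q_d = 57 − 0.49(9)² + 0.057(8900) + 3.3(19.5) = 57 − 39.69 + 507.3 + 64.35 = 588.96.
∂Q_d/∂P_o = +3.3, so E_xy = 3.3·(19.5/588.96) ≈ 0.11.
E_xy > 0: the goods are substitutes.

0.11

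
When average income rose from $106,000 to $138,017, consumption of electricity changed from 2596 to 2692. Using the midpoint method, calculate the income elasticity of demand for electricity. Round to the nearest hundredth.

%ΔQ = (2692 − 2596)/[(2596+2692)/2] = 96/2644 ≈ 0.0363.
%ΔY = (138,017 − 106,000)/[(106,000+138,017)/2] = 32017/122008.5 ≈ 0.2624.
E_I = %ΔQ/%ΔY ≈ 0.14.
E_I ∈ (0,1): normal good (necessity).

0.14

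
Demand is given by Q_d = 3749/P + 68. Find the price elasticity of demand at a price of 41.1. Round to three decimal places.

At P = 41.1, Q_d = 159.2165.
dQ_d/dP = −3749/P² = −2.2194.
Point elasticity E = (dQ_d/dP)·(P/Q_d) = -2.2194 × 41.1/159.2165 ≈ -0.573.
|E| < 1, so demand is inelastic at this price.

-0.573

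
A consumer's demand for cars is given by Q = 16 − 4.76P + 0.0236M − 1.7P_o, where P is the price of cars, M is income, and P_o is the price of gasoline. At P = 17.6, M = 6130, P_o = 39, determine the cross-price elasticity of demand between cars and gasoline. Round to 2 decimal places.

Evaluating quantity at (P, M, P_o) gives Q = 16 − 4.76(17.6) + 0.0236(6130) − 1.7(39) = 16 − 83.776 + 144.668 − 66.3 = 10.592.
∂Q/∂P_o = −1.7, so E_xy = -1.7·(39/10.592) ≈ -6.26.
E_xy < 0: the goods are complements.

-6.26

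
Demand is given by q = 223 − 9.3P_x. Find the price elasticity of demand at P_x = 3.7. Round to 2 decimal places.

-0.18

At P_x = 3.7, q = 188.59.
dq/dP_x = −9.3.
Point elasticity E = (dq/dP_x)·(P_x/q) = -9.3 × 3.7/188.59 ≈ -0.18.
|E| < 1, so demand is inelastic at this price.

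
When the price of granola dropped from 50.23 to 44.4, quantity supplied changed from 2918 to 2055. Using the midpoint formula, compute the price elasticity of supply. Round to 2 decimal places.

%Δq = (2055 − 2918)/[(2918 + 2055)/2] = -863/2486.5 ≈ -0.3471.
%Δp = (44.4 − 50.23)/[(50.23 + 44.4)/2] = -5.83/47.315 ≈ -0.1232.
Arc elasticity E = %Δq/%Δp ≈ -0.3471/-0.1232 ≈ 2.82.
|E| > 1: supply is elastic over this range.

2.82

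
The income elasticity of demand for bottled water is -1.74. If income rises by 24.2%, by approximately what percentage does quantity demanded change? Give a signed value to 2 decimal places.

-42.11

%ΔQ ≈ E × %ΔI = (-1.74) × (24.2%) ≈ -42.11%.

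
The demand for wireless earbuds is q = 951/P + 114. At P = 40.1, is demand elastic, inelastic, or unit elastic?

inelastic

At P = 40.1, q = 137.7157.
dq/dP = −951/P² = −0.5914.
Point elasticity E = (dq/dP)·(P/q) = -0.5914 × 40.1/137.7157 ≈ -0.172.
|E| ≈ 0.172 < 1, so demand is inelastic.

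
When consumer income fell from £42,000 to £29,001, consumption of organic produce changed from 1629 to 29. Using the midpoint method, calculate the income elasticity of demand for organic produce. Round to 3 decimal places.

5.271

%ΔQ = (29 − 1629)/[(1629+29)/2] = -1600/829 ≈ -1.9300.
%ΔY = (29,001 − 42,000)/[(42,000+29,001)/2] = -12999/35500.5 ≈ -0.3662.
E_I = %ΔQ/%ΔY ≈ 5.271.
E_I > 1: normal good (luxury).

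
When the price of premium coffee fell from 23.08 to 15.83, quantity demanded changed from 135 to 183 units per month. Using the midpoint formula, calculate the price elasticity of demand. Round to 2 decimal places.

%Δq = (183 − 135)/[(135 + 183)/2] = 48/159 ≈ 0.3019.
%ΔP = (15.83 − 23.08)/[(23.08 + 15.83)/2] = -7.25/19.455 ≈ -0.3727.
Arc elasticity E = %Δq/%ΔP ≈ 0.3019/-0.3727 ≈ -0.81.
|E| < 1: demand is inelastic over this range.

-0.81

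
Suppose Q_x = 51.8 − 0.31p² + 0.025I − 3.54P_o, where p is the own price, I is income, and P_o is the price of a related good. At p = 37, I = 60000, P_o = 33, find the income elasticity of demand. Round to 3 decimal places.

1.484

Substituting, Q_x = 51.8 − 0.31(37)² + 0.025(60000) − 3.54(33) = 51.8 − 424.39 + 1500 − 116.82 = 1010.59.
∂Q_x/∂I = +0.025, so E_I = 0.025·(60000/1010.59) ≈ 1.484.
E_I > 1: normal good (luxury).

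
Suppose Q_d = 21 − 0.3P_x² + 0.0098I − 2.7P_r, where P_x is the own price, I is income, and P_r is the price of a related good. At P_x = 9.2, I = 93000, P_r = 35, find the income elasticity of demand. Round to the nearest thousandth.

Evaluating quantity at (P_x, I, P_r) gives Q_d = 21 − 0.3(9.2)² + 0.0098(93000) − 2.7(35) = 21 − 25.392 + 911.4 − 94.5 = 812.508.
∂Q_d/∂I = +0.0098, so E_I = 0.0098·(93000/812.508) ≈ 1.122.
E_I > 1: normal good (luxury).

1.122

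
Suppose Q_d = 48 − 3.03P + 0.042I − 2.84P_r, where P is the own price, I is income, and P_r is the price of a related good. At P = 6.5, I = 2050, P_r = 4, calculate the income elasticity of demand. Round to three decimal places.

0.836

Evaluating quantity at (P, I, P_r) gives Q_d = 48 − 3.03(6.5) + 0.042(2050) − 2.84(4) = 48 − 19.695 + 86.1 − 11.36 = 103.045.
∂Q_d/∂I = +0.042, so E_I = 0.042·(2050/103.045) ≈ 0.836.
E_I ∈ (0,1): normal good (necessity).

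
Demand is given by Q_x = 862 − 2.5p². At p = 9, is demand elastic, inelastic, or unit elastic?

At p = 9, Q_x = 659.5.
dQ_x/dp = −2·2.5·p = −45.
Point elasticity E = (dQ_x/dp)·(p/Q_x) = -45 × 9/659.5 ≈ -0.614.
|E| ≈ 0.614 < 1, so demand is inelastic.

inelastic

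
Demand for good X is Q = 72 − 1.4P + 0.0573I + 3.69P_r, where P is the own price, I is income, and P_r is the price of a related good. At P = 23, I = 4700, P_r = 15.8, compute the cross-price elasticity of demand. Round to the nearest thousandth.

0.159

At the given point, Q = 72 − 1.4(23) + 0.0573(4700) + 3.69(15.8) = 72 − 32.2 + 269.31 + 58.302 = 367.412.
∂Q/∂P_r = +3.69, so E_xy = 3.69·(15.8/367.412) ≈ 0.159.
E_xy > 0: the goods are substitutes.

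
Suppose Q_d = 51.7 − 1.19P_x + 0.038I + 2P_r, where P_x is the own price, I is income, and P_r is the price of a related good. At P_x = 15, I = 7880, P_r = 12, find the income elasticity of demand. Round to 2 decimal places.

0.84

Evaluating quantity at (P_x, I, P_r) gives Q_d = 51.7 − 1.19(15) + 0.038(7880) + 2(12) = 51.7 − 17.85 + 299.44 + 24 = 357.29.
∂Q_d/∂I = +0.038, so E_I = 0.038·(7880/357.29) ≈ 0.84.
E_I ∈ (0,1): normal good (necessity).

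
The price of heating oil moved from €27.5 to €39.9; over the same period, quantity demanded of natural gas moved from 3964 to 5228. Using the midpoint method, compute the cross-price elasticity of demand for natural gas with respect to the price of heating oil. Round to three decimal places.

0.747

%ΔQ_x = (5228 − 3964)/[(3964+5228)/2] = 1264/4596 ≈ 0.2750.
%ΔP_y = (39.9 − 27.5)/[(27.5+39.9)/2] ≈ 0.3680.
E_xy = 0.2750/0.3680 ≈ 0.747.
E_xy > 0, so natural gas and heating oil are substitutes.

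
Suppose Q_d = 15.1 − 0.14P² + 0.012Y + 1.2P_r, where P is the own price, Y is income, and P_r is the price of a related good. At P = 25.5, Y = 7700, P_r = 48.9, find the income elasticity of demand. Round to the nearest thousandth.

1.230

First evaluate Q_d: 15.1 − 0.14(25.5)² + 0.012(7700) + 1.2(48.9) = 15.1 − 91.035 + 92.4 + 58.68 = 75.145.
∂Q_d/∂Y = +0.012, so E_I = 0.012·(7700/75.145) ≈ 1.230.
E_I > 1: normal good (luxury).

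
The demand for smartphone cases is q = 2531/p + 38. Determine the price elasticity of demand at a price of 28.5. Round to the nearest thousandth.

-0.700

At p = 28.5, q = 126.807.
dq/dp = −2531/p² = −3.116.
Point elasticity E = (dq/dp)·(p/q) = -3.116 × 28.5/126.807 ≈ -0.700.
|E| < 1, so demand is inelastic at this price.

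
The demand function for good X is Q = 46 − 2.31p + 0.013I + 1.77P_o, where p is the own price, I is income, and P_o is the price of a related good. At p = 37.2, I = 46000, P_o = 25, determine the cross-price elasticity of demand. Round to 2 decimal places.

Substituting, Q = 46 − 2.31(37.2) + 0.013(46000) + 1.77(25) = 46 − 85.932 + 598 + 44.25 = 602.318.
∂Q/∂P_o = +1.77, so E_xy = 1.77·(25/602.318) ≈ 0.07.
E_xy > 0: the goods are substitutes.

0.07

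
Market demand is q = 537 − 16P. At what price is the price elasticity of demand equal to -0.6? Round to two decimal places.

12.59

Set −bP/(a − bP) = −0.6 ⇒ bP = 0.6(a − bP) ⇒ bP(1+0.6) = 0.6·a.
P = 0.6·537/(16·1.6) ≈ 12.59.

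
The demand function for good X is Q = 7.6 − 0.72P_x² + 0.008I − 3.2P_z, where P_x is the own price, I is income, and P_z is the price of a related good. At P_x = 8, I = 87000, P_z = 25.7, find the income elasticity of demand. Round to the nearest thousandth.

Evaluating quantity at (P_x, I, P_z) gives Q = 7.6 − 0.72(8)² + 0.008(87000) − 3.2(25.7) = 7.6 − 46.08 + 696 − 82.24 = 575.28.
∂Q/∂I = +0.008, so E_I = 0.008·(87000/575.28) ≈ 1.210.
E_I > 1: normal good (luxury).

1.210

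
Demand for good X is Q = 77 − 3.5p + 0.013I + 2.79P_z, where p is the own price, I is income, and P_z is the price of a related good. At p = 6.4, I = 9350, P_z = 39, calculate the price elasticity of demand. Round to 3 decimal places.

Evaluating quantity at (p, I, P_z) gives Q = 77 − 3.5(6.4) + 0.013(9350) + 2.79(39) = 77 − 22.4 + 121.55 + 108.81 = 284.96.
∂Q/∂p = −3.5, so E_p = (−3.5)·(6.4/284.96) ≈ -0.079.
|E_p| < 1: demand is inelastic.

-0.079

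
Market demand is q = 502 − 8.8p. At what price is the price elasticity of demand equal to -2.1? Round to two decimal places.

Set −bp/(a − bp) = −2.1 ⇒ bp = 2.1(a − bp) ⇒ bp(1+2.1) = 2.1·a.
p = 2.1·502/(8.8·3.1) ≈ 38.64.

38.64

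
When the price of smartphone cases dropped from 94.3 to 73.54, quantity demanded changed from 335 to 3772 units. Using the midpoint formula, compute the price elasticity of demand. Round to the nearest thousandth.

-6.766

%ΔQ = (3772 − 335)/[(335 + 3772)/2] = 3437/2053.5 ≈ 1.6737.
%ΔP = (73.54 − 94.3)/[(94.3 + 73.54)/2] = -20.76/83.92 ≈ -0.2474.
Arc elasticity E = %ΔQ/%ΔP ≈ 1.6737/-0.2474 ≈ -6.766.
|E| > 1: demand is elastic over this range.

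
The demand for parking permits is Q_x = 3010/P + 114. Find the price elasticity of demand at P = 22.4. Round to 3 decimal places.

-0.541

At P = 22.4, Q_x = 248.375.
dQ_x/dP = −3010/P² = −5.9989.
Point elasticity E = (dQ_x/dP)·(P/Q_x) = -5.9989 × 22.4/248.375 ≈ -0.541.
|E| < 1, so demand is inelastic at this price.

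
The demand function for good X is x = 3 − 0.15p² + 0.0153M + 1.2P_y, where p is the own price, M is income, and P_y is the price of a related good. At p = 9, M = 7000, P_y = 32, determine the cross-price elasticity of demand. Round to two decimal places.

Substituting, x = 3 − 0.15(9)² + 0.0153(7000) + 1.2(32) = 3 − 12.15 + 107.1 + 38.4 = 136.35.
∂x/∂P_y = +1.2, so E_xy = 1.2·(32/136.35) ≈ 0.28.
E_xy > 0: the goods are substitutes.

0.28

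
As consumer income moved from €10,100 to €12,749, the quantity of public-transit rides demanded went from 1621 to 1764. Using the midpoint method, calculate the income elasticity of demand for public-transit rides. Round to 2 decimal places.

%ΔQ = (1764 − 1621)/[(1621+1764)/2] = 143/1692.5 ≈ 0.0845.
%ΔY = (12,749 − 10,100)/[(10,100+12,749)/2] = 2649/11424.5 ≈ 0.2319.
E_I = %ΔQ/%ΔY ≈ 0.36.
E_I ∈ (0,1): normal good (necessity).

0.36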